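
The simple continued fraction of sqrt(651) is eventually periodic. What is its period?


Run the CF algorithm for sqrt(651).
a_0 = floor(sqrt(651)) = 25; set m_0=0, q_0=1.
Recurrence: m' = q*a - m,  q' = (d - m'^2)/q,  a' = floor((a_0 + m')/q').
  step 1: m=25, q=26, a=1
  step 2: m=1, q=25, a=1
  step 3: m=24, q=3, a=16
  step 4: m=24, q=25, a=1
  step 5: m=1, q=26, a=1
  step 6: m=25, q=1, a=50
a_6 = 2*a_0 = 50, so the period closes here.
sqrt(651) = [25; 1, 1, 16, 1, 1, 50]
Period length = 6

6


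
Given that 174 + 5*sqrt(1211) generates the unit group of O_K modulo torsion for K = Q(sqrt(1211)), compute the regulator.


epsilon = 174 + 5*sqrt(1211)
= 347.9971
R = ln(347.9971)
= 5.8522

5.8522


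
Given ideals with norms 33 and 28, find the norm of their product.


N(IJ) = N(I) * N(J)
= 33 * 28
= 924

924


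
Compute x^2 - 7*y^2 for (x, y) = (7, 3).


x^2 - d*y^2
= 7^2 - 7*3^2
= 49 - 63
= -14

-14


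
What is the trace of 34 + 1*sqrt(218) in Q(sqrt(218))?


Tr(a + b*sqrt(d)) = (a + b*sqrt(d)) + (a - b*sqrt(d)) = 2a
= 2 * (34)
= 68

68


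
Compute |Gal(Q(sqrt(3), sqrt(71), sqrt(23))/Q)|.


The 3 square roots of distinct primes are multiplicatively independent over Q,
so [K:Q] = 2^3 and Gal(K/Q) is isomorphic to (Z/2Z)^3.
|Gal| = 2^3 = 8

8


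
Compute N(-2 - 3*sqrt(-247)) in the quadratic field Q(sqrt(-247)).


N(a + b*sqrt(d)) = a^2 - d*b^2
= (-2)^2 - (-247)*(-3)^2
= 4 + 2223
= 2227

2227


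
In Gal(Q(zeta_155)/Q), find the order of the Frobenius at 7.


The Frobenius at p in Gal(Q(zeta_n)/Q) = (Z/nZ)* is the class of p, so its order is ord_155(7), the smallest k >= 1 with 7^k = 1 mod 155.
n = 155 = 5 * 31, phi(155) = 120; the order divides phi(n).
Divisors of 120: 1, 2, 3, 4, 5, 6, 8, 10, 12, 15, 20, 24, 30, 40, 60, 120
Repeated squaring mod 155: 7^1 = 7, 7^2 = 49, 7^4 = 76, 7^8 = 41, 7^16 = 131, 7^32 = 111, 7^64 = 76
Test divisors in increasing order:
  k=1: 7^1 = 7 mod 155
  k=2: 7^2 = 49 mod 155
  k=3: 7^3 = 49 * 7 = 33 mod 155
  k=4: 7^4 = 76 mod 155
  k=5: 7^5 = 76 * 7 = 67 mod 155
  k=6: 7^6 = 76 * 49 = 4 mod 155
  k=8: 7^8 = 41 mod 155
  k=10: 7^10 = 41 * 49 = 149 mod 155
  k=12: 7^12 = 41 * 76 = 16 mod 155
  k=15: 7^15 = 41 * 76 * 49 * 7 = 63 mod 155
  k=20: 7^20 = 131 * 76 = 36 mod 155
  k=24: 7^24 = 131 * 41 = 101 mod 155
  k=30: 7^30 = 131 * 41 * 76 * 49 = 94 mod 155
  k=40: 7^40 = 111 * 41 = 56 mod 155
  k=60: 7^60 = 111 * 131 * 41 * 76 = 1 mod 155  <- first divisor giving 1
Order = 60

60


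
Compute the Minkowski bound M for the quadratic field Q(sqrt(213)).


d = 213, d mod 4 = 1, so disc(K) = d = 213; |disc(K)| = 213
Real quadratic field, so n = 2, s = r2 = 0, r1 = 2
M = (n!/n^n) * (4/pi)^s * sqrt(|disc(K)|) = (2!/2^2) * (4/pi)^0 * sqrt(213)
= 0.5 * 1.000000 * 14.594520
= 7.2973

7.2973


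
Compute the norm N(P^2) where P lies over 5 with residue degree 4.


N(P^a) = p^(a*f)
= 5^(2*4)
= 5^8
= 390625

390625


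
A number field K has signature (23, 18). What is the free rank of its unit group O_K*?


By Dirichlet's unit theorem:
rank = r1 + r2 - 1
= 23 + 18 - 1
= 40

40


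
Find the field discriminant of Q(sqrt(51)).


For K = Q(sqrt(d)) with d squarefree: disc(K) = d if d = 1 mod 4, and disc(K) = 4d if d = 2 or 3 mod 4.
Here d = 51, and d mod 4 = 3.
d = 3 mod 4, not 1 (O_K = Z[sqrt(d)]), so disc(K) = 4d = 4 * (51) = 204

204


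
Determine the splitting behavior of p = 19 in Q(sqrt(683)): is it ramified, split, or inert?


K = Q(sqrt(683)). Since d mod 4 = 3, disc(K) = 2732.
Check p | disc: 2732 mod 19 = 15.
p does not divide disc. Compute Legendre symbol (d/p):
18^((19-1)/2) mod 19 = -1
(d/p) = -1, so p is inert: (p) stays prime with e=1, f=2, g=1.
Therefore p is inert.

inert


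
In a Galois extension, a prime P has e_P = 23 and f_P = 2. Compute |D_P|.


|D_P| = e * f
= 23 * 2
= 46

46


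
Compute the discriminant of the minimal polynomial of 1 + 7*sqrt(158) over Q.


The element 1 + 7*sqrt(158) has minimal polynomial:
x^2 - 2*x - 7741
Discriminant = (-2)^2 - 4*(-7741)
= 4 + 30964
= 30968

30968


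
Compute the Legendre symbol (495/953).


p = 953 is prime, so compute (495/953) with the reciprocity algorithm (Jacobi-symbol steps: pull out 2s via (2/n), flip via reciprocity, reduce):
  reciprocity: (495/953) -> +(953/495)
  reduce: (458/495)
  pull out 2: (2/495) = +1  (since 495 mod 8 = 7)
  reciprocity: (229/495) -> +(495/229)
  reduce: (37/229)
  reciprocity: (37/229) -> +(229/37)
  reduce: (7/37)
  reciprocity: (7/37) -> +(37/7)
  reduce: (2/7)
  pull out 2: (2/7) = +1  (since 7 mod 8 = 7)
  (1/7) = 1
Product of signs = 1
(495/953) = 1

1


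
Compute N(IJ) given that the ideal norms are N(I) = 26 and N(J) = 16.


N(IJ) = N(I) * N(J)
= 26 * 16
= 416

416


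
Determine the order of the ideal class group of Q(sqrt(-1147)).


K = Q(sqrt(-1147)). d mod 4 = 1, so D = disc(K) = d = -1147
h(K) equals the number of primitive reduced positive-definite forms (a, b, c) = a*x^2 + b*x*y + c*y^2 with b^2 - 4ac = D,
where reduced means |b| <= a <= c, with b >= 0 whenever |b| = a or a = c, and primitive means gcd(a, b, c) = 1.
Reduced forces 3a^2 <= |D| = 1147, so 1 <= a <= 19; b must have the parity of D, and c = (b^2 - D)/(4a) must be an integer >= a.
Enumerate a = 1..19, b in [-a, a]:
  a=1: (1, 1, 287)  [1]
  a=2..6: none
  a=7: (7, -1, 41), (7, 1, 41)  [2]
  a=8..12: none
  a=13: (13, -7, 23), (13, 7, 23)  [2]
  a=14..16: none
  a=17: (17, 3, 17)  [1]
  a=18..19: none
Total reduced forms: 1 + 2 + 2 + 1 = 6
h = 6

6


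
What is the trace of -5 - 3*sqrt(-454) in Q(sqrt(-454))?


Tr(a + b*sqrt(d)) = (a + b*sqrt(d)) + (a - b*sqrt(d)) = 2a
= 2 * (-5)
= -10

-10


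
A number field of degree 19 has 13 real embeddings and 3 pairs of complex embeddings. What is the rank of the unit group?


By Dirichlet's unit theorem:
rank = r1 + r2 - 1
= 13 + 3 - 1
= 15

15


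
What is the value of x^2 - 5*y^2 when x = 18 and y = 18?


x^2 - d*y^2
= 18^2 - 5*18^2
= 324 - 1620
= -1296

-1296


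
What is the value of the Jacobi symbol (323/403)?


Compute (323/403) via quadratic reciprocity:
  reciprocity: (323/403) -> -(403/323)
  reduce: (80/323)
  pull out 2: (2/323) = -1  (since 323 mod 8 = 3)
  pull out 2: (2/323) = -1  (since 323 mod 8 = 3)
  pull out 2: (2/323) = -1  (since 323 mod 8 = 3)
  pull out 2: (2/323) = -1  (since 323 mod 8 = 3)
  reciprocity: (5/323) -> +(323/5)
  reduce: (3/5)
  reciprocity: (3/5) -> +(5/3)
  reduce: (2/3)
  pull out 2: (2/3) = -1  (since 3 mod 8 = 3)
  (1/3) = 1
Product of signs = 1

1


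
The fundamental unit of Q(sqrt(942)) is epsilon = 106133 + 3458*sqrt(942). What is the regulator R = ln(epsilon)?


epsilon = 106133 + 3458*sqrt(942)
= 212266.0000
R = ln(212266.0000)
= 12.2656

12.2656


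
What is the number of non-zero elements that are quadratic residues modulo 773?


For prime p, the number of non-zero quadratic residues is (p-1)/2.
= (773-1)/2
= 386

386


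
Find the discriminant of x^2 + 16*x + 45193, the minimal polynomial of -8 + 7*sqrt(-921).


The element -8 + 7*sqrt(-921) has minimal polynomial:
x^2 + 16*x + 45193
Discriminant = (16)^2 - 4*(45193)
= 256 - 180772
= -180516

-180516


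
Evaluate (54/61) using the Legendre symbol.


p = 61 is prime, so compute (54/61) with the reciprocity algorithm (Jacobi-symbol steps: pull out 2s via (2/n), flip via reciprocity, reduce):
  pull out 2: (2/61) = -1  (since 61 mod 8 = 5)
  reciprocity: (27/61) -> +(61/27)
  reduce: (7/27)
  reciprocity: (7/27) -> -(27/7)
  reduce: (6/7)
  pull out 2: (2/7) = +1  (since 7 mod 8 = 7)
  reciprocity: (3/7) -> -(7/3)
  reduce: (1/3)
  (1/3) = 1
Product of signs = -1
(54/61) = -1

-1


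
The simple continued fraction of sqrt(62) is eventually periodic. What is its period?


Run the CF algorithm for sqrt(62).
a_0 = floor(sqrt(62)) = 7; set m_0=0, q_0=1.
Recurrence: m' = q*a - m,  q' = (d - m'^2)/q,  a' = floor((a_0 + m')/q').
  step 1: m=7, q=13, a=1
  step 2: m=6, q=2, a=6
  step 3: m=6, q=13, a=1
  step 4: m=7, q=1, a=14
a_4 = 2*a_0 = 14, so the period closes here.
sqrt(62) = [7; 1, 6, 1, 14]
Period length = 4

4


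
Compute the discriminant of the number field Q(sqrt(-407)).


For K = Q(sqrt(d)) with d squarefree: disc(K) = d if d = 1 mod 4, and disc(K) = 4d if d = 2 or 3 mod 4.
Here d = -407, and d mod 4 = 1.
d = 1 mod 4 (O_K = Z[(1+sqrt(d))/2]), so disc(K) = d = -407

-407


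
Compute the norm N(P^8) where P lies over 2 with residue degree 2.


N(P^a) = p^(a*f)
= 2^(8*2)
= 2^16
= 65536

65536


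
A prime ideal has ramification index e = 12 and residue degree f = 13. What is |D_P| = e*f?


|D_P| = e * f
= 12 * 13
= 156

156


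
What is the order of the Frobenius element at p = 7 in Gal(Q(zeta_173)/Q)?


The Frobenius at p in Gal(Q(zeta_n)/Q) = (Z/nZ)* is the class of p, so its order is ord_173(7), the smallest k >= 1 with 7^k = 1 mod 173.
n = 173 = 173, phi(173) = 172; the order divides phi(n).
Divisors of 172: 1, 2, 4, 43, 86, 172
Repeated squaring mod 173: 7^1 = 7, 7^2 = 49, 7^4 = 152, 7^8 = 95, 7^16 = 29, 7^32 = 149, 7^64 = 57, 7^128 = 135
Test divisors in increasing order:
  k=1: 7^1 = 7 mod 173
  k=2: 7^2 = 49 mod 173
  k=4: 7^4 = 152 mod 173
  k=43: 7^43 = 149 * 95 * 49 * 7 = 93 mod 173
  k=86: 7^86 = 57 * 29 * 152 * 49 = 172 mod 173
  k=172: 7^172 = 135 * 149 * 95 * 152 = 1 mod 173  <- first divisor giving 1
Order = 172

172


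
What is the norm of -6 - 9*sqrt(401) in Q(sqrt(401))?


N(a + b*sqrt(d)) = a^2 - d*b^2
= (-6)^2 - (401)*(-9)^2
= 36 - 32481
= -32445

-32445


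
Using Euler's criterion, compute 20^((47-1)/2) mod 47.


p = 47 is prime and the exponent is (p-1)/2 = 23, so by Euler's criterion 20^23 = (20/47) = +1 or -1 mod 47.
Compute by square-and-multiply:
  23 = 16 + 4 + 2 + 1 (binary 10111)
  Repeated squaring mod 47: 20^1 = 20, 20^2 = 24, 20^4 = 12, 20^8 = 3, 20^16 = 9
  20^23 = 20^16 * 20^4 * 20^2 * 20^1 = 9 * 12 * 24 * 20 mod 47
    9 * 12 = 108 = 14 mod 47
    14 * 24 = 336 = 7 mod 47
    7 * 20 = 140 = 46 mod 47
  20^23 = 46 mod 47
Result 46 = p - 1 = -1 mod 47: 20 is a quadratic non-residue mod 47. As a residue in [0, p-1] the value is 46.
20^23 mod 47 = 46

46


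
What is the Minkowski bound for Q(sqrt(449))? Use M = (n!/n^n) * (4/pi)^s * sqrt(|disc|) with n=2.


d = 449, d mod 4 = 1, so disc(K) = d = 449; |disc(K)| = 449
Real quadratic field, so n = 2, s = r2 = 0, r1 = 2
M = (n!/n^n) * (4/pi)^s * sqrt(|disc(K)|) = (2!/2^2) * (4/pi)^0 * sqrt(449)
= 0.5 * 1.000000 * 21.189620
= 10.5948

10.5948


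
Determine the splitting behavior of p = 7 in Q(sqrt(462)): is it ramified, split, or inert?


K = Q(sqrt(462)). Since d mod 4 = 2, disc(K) = 1848.
Check p | disc: 1848 mod 7 = 0.
p divides disc, so p ramifies: (p) = P^2 with e=2, f=1, g=1.
Therefore p is ramified.

ramified


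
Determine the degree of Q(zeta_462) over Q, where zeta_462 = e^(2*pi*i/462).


The degree equals Euler's totient phi(462).
462 = 2 * 3 * 7 * 11
phi(462) = 120

120


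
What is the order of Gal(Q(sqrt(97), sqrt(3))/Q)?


The 2 square roots of distinct primes are multiplicatively independent over Q,
so [K:Q] = 2^2 and Gal(K/Q) is isomorphic to (Z/2Z)^2.
|Gal| = 2^2 = 4

4


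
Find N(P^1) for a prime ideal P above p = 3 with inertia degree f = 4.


N(P^a) = p^(a*f)
= 3^(1*4)
= 3^4
= 81

81


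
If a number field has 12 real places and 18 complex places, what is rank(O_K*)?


By Dirichlet's unit theorem:
rank = r1 + r2 - 1
= 12 + 18 - 1
= 29

29


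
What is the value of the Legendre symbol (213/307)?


p = 307 is prime, so compute (213/307) with the reciprocity algorithm (Jacobi-symbol steps: pull out 2s via (2/n), flip via reciprocity, reduce):
  reciprocity: (213/307) -> +(307/213)
  reduce: (94/213)
  pull out 2: (2/213) = -1  (since 213 mod 8 = 5)
  reciprocity: (47/213) -> +(213/47)
  reduce: (25/47)
  reciprocity: (25/47) -> +(47/25)
  reduce: (22/25)
  pull out 2: (2/25) = +1  (since 25 mod 8 = 1)
  reciprocity: (11/25) -> +(25/11)
  reduce: (3/11)
  reciprocity: (3/11) -> -(11/3)
  reduce: (2/3)
  pull out 2: (2/3) = -1  (since 3 mod 8 = 3)
  (1/3) = 1
Product of signs = -1
(213/307) = -1

-1


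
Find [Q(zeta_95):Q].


The degree equals Euler's totient phi(95).
95 = 5 * 19
phi(95) = 72

72


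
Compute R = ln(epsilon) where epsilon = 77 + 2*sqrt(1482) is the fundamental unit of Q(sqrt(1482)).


epsilon = 77 + 2*sqrt(1482)
= 153.9935
R = ln(153.9935)
= 5.0369

5.0369


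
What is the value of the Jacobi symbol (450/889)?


Compute (450/889) via quadratic reciprocity:
  pull out 2: (2/889) = +1  (since 889 mod 8 = 1)
  reciprocity: (225/889) -> +(889/225)
  reduce: (214/225)
  pull out 2: (2/225) = +1  (since 225 mod 8 = 1)
  reciprocity: (107/225) -> +(225/107)
  reduce: (11/107)
  reciprocity: (11/107) -> -(107/11)
  reduce: (8/11)
  pull out 2: (2/11) = -1  (since 11 mod 8 = 3)
  pull out 2: (2/11) = -1  (since 11 mod 8 = 3)
  pull out 2: (2/11) = -1  (since 11 mod 8 = 3)
  (1/11) = 1
Product of signs = 1

1


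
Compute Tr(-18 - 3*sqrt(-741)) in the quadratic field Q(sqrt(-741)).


Tr(a + b*sqrt(d)) = (a + b*sqrt(d)) + (a - b*sqrt(d)) = 2a
= 2 * (-18)
= -36

-36


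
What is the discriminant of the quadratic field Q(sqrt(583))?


For K = Q(sqrt(d)) with d squarefree: disc(K) = d if d = 1 mod 4, and disc(K) = 4d if d = 2 or 3 mod 4.
Here d = 583, and d mod 4 = 3.
d = 3 mod 4, not 1 (O_K = Z[sqrt(d)]), so disc(K) = 4d = 4 * (583) = 2332

2332


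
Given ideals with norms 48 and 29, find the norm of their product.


N(IJ) = N(I) * N(J)
= 48 * 29
= 1392

1392


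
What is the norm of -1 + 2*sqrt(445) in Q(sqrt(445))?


N(a + b*sqrt(d)) = a^2 - d*b^2
= (-1)^2 - (445)*(2)^2
= 1 - 1780
= -1779

-1779


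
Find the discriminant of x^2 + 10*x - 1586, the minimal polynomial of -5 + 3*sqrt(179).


The element -5 + 3*sqrt(179) has minimal polynomial:
x^2 + 10*x - 1586
Discriminant = (10)^2 - 4*(-1586)
= 100 + 6344
= 6444

6444


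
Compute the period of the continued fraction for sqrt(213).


Run the CF algorithm for sqrt(213).
a_0 = floor(sqrt(213)) = 14; set m_0=0, q_0=1.
Recurrence: m' = q*a - m,  q' = (d - m'^2)/q,  a' = floor((a_0 + m')/q').
  step 1: m=14, q=17, a=1
  step 2: m=3, q=12, a=1
  step 3: m=9, q=11, a=2
  step 4: m=13, q=4, a=6
  step 5: m=11, q=23, a=1
  step 6: m=12, q=3, a=8
  step 7: m=12, q=23, a=1
  step 8: m=11, q=4, a=6
  step 9: m=13, q=11, a=2
  step 10: m=9, q=12, a=1
  step 11: m=3, q=17, a=1
  step 12: m=14, q=1, a=28
a_12 = 2*a_0 = 28, so the period closes here.
sqrt(213) = [14; 1, 1, 2, 6, 1, 8, 1, 6, 2, 1, 1, 28]
Period length = 12

12


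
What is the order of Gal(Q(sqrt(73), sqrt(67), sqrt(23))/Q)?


The 3 square roots of distinct primes are multiplicatively independent over Q,
so [K:Q] = 2^3 and Gal(K/Q) is isomorphic to (Z/2Z)^3.
|Gal| = 2^3 = 8

8


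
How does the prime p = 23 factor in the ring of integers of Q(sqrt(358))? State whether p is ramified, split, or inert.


K = Q(sqrt(358)). Since d mod 4 = 2, disc(K) = 1432.
Check p | disc: 1432 mod 23 = 6.
p does not divide disc. Compute Legendre symbol (d/p):
13^((23-1)/2) mod 23 = 1
(d/p) = 1, so p splits: (p) = P*P' with e=1, f=1, g=2.
Therefore p is split.

split


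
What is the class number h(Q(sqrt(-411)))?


K = Q(sqrt(-411)). d mod 4 = 1, so D = disc(K) = d = -411
h(K) equals the number of primitive reduced positive-definite forms (a, b, c) = a*x^2 + b*x*y + c*y^2 with b^2 - 4ac = D,
where reduced means |b| <= a <= c, with b >= 0 whenever |b| = a or a = c, and primitive means gcd(a, b, c) = 1.
Reduced forces 3a^2 <= |D| = 411, so 1 <= a <= 11; b must have the parity of D, and c = (b^2 - D)/(4a) must be an integer >= a.
Enumerate a = 1..11, b in [-a, a]:
  a=1: (1, 1, 103)  [1]
  a=2: none
  a=3: (3, 3, 35)  [1]
  a=4: none
  a=5: (5, -3, 21), (5, 3, 21)  [2]
  a=6: none
  a=7: (7, -3, 15), (7, 3, 15)  [2]
  a=8..11: none
Total reduced forms: 1 + 1 + 2 + 2 = 6
h = 6

6


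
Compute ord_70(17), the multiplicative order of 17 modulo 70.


We want ord_70(17), the smallest k >= 1 with 17^k = 1 mod 70.
n = 70 = 2 * 5 * 7, phi(70) = 24; the order divides phi(n).
Divisors of 24: 1, 2, 3, 4, 6, 8, 12, 24
Repeated squaring mod 70: 17^1 = 17, 17^2 = 9, 17^4 = 11, 17^8 = 51, 17^16 = 11
Test divisors in increasing order:
  k=1: 17^1 = 17 mod 70
  k=2: 17^2 = 9 mod 70
  k=3: 17^3 = 9 * 17 = 13 mod 70
  k=4: 17^4 = 11 mod 70
  k=6: 17^6 = 11 * 9 = 29 mod 70
  k=8: 17^8 = 51 mod 70
  k=12: 17^12 = 51 * 11 = 1 mod 70  <- first divisor giving 1
Order = 12

12


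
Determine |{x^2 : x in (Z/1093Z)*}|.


For prime p, the number of non-zero quadratic residues is (p-1)/2.
= (1093-1)/2
= 546

546


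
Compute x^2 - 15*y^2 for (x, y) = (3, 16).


x^2 - d*y^2
= 3^2 - 15*16^2
= 9 - 3840
= -3831

-3831


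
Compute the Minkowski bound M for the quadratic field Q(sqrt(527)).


d = 527, d mod 4 = 3, so disc(K) = 4d = 2108; |disc(K)| = 2108
Real quadratic field, so n = 2, s = r2 = 0, r1 = 2
M = (n!/n^n) * (4/pi)^s * sqrt(|disc(K)|) = (2!/2^2) * (4/pi)^0 * sqrt(2108)
= 0.5 * 1.000000 * 45.912961
= 22.9565

22.9565


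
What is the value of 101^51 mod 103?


p = 103 is prime and the exponent is (p-1)/2 = 51, so by Euler's criterion 101^51 = (101/103) = +1 or -1 mod 103.
Compute by square-and-multiply:
  51 = 32 + 16 + 2 + 1 (binary 110011)
  Repeated squaring mod 103: 101^1 = 101, 101^2 = 4, 101^4 = 16, 101^8 = 50, 101^16 = 28, 101^32 = 63
  101^51 = 101^32 * 101^16 * 101^2 * 101^1 = 63 * 28 * 4 * 101 mod 103
    63 * 28 = 1764 = 13 mod 103
    13 * 4 = 52 = 52 mod 103
    52 * 101 = 5252 = 102 mod 103
  101^51 = 102 mod 103
Result 102 = p - 1 = -1 mod 103: 101 is a quadratic non-residue mod 103. As a residue in [0, p-1] the value is 102.
101^51 mod 103 = 102

102


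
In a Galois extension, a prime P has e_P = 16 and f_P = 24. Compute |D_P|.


|D_P| = e * f
= 16 * 24
= 384

384


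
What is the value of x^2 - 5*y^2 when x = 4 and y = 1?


x^2 - d*y^2
= 4^2 - 5*1^2
= 16 - 5
= 11

11


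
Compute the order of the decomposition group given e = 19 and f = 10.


|D_P| = e * f
= 19 * 10
= 190

190


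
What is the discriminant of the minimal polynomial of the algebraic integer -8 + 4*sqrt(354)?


The element -8 + 4*sqrt(354) has minimal polynomial:
x^2 + 16*x - 5600
Discriminant = (16)^2 - 4*(-5600)
= 256 + 22400
= 22656

22656


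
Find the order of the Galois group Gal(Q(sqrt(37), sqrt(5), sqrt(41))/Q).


The 3 square roots of distinct primes are multiplicatively independent over Q,
so [K:Q] = 2^3 and Gal(K/Q) is isomorphic to (Z/2Z)^3.
|Gal| = 2^3 = 8

8


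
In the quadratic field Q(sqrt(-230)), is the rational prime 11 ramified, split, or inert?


K = Q(sqrt(-230)). Since d mod 4 = 2, disc(K) = -920.
Check p | disc: -920 mod 11 = 4.
p does not divide disc. Compute Legendre symbol (d/p):
1^((11-1)/2) mod 11 = 1
(d/p) = 1, so p splits: (p) = P*P' with e=1, f=1, g=2.
Therefore p is split.

split


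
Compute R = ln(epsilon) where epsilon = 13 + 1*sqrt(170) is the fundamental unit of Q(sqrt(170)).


epsilon = 13 + 1*sqrt(170)
= 26.0384
R = ln(26.0384)
= 3.2596

3.2596


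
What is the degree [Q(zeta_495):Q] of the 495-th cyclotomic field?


The degree equals Euler's totient phi(495).
495 = 3^2 * 5 * 11
phi(495) = 240

240


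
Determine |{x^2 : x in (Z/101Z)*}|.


For prime p, the number of non-zero quadratic residues is (p-1)/2.
= (101-1)/2
= 50

50


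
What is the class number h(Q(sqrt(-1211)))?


K = Q(sqrt(-1211)). d mod 4 = 1, so D = disc(K) = d = -1211
h(K) equals the number of primitive reduced positive-definite forms (a, b, c) = a*x^2 + b*x*y + c*y^2 with b^2 - 4ac = D,
where reduced means |b| <= a <= c, with b >= 0 whenever |b| = a or a = c, and primitive means gcd(a, b, c) = 1.
Reduced forces 3a^2 <= |D| = 1211, so 1 <= a <= 20; b must have the parity of D, and c = (b^2 - D)/(4a) must be an integer >= a.
Enumerate a = 1..20, b in [-a, a]:
  a=1: (1, 1, 303)  [1]
  a=2: none
  a=3: (3, -1, 101), (3, 1, 101)  [2]
  a=4: none
  a=5: (5, -3, 61), (5, 3, 61)  [2]
  a=6: none
  a=7: (7, 7, 45)  [1]
  a=8: none
  a=9: (9, -7, 35), (9, 7, 35)  [2]
  a=10..14: none
  a=15: (15, -13, 23), (15, -7, 21), (15, 7, 21), (15, 13, 23)  [4]
  a=16: none
  a=17: (17, -9, 19), (17, 9, 19)  [2]
  a=18..20: none
Total reduced forms: 1 + 2 + 2 + 1 + 2 + 4 + 2 = 14
h = 14

14


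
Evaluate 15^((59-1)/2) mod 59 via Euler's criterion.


p = 59 is prime and the exponent is (p-1)/2 = 29, so by Euler's criterion 15^29 = (15/59) = +1 or -1 mod 59.
Compute by square-and-multiply:
  29 = 16 + 8 + 4 + 1 (binary 11101)
  Repeated squaring mod 59: 15^1 = 15, 15^2 = 48, 15^4 = 3, 15^8 = 9, 15^16 = 22
  15^29 = 15^16 * 15^8 * 15^4 * 15^1 = 22 * 9 * 3 * 15 mod 59
    22 * 9 = 198 = 21 mod 59
    21 * 3 = 63 = 4 mod 59
    4 * 15 = 60 = 1 mod 59
  15^29 = 1 mod 59
Result 1: 15 is a quadratic residue mod 59.
15^29 mod 59 = 1

1


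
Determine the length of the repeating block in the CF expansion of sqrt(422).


Run the CF algorithm for sqrt(422).
a_0 = floor(sqrt(422)) = 20; set m_0=0, q_0=1.
Recurrence: m' = q*a - m,  q' = (d - m'^2)/q,  a' = floor((a_0 + m')/q').
  step 1: m=20, q=22, a=1
  step 2: m=2, q=19, a=1
  step 3: m=17, q=7, a=5
  step 4: m=18, q=14, a=2
  step 5: m=10, q=23, a=1
  step 6: m=13, q=11, a=3
  step 7: m=20, q=2, a=20
  step 8: m=20, q=11, a=3
  step 9: m=13, q=23, a=1
  step 10: m=10, q=14, a=2
  step 11: m=18, q=7, a=5
  step 12: m=17, q=19, a=1
  step 13: m=2, q=22, a=1
  step 14: m=20, q=1, a=40
a_14 = 2*a_0 = 40, so the period closes here.
sqrt(422) = [20; 1, 1, 5, 2, 1, 3, 20, 3, 1, 2, 5, 1, 1, 40]
Period length = 14

14


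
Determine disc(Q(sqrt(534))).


For K = Q(sqrt(d)) with d squarefree: disc(K) = d if d = 1 mod 4, and disc(K) = 4d if d = 2 or 3 mod 4.
Here d = 534, and d mod 4 = 2.
d = 2 mod 4, not 1 (O_K = Z[sqrt(d)]), so disc(K) = 4d = 4 * (534) = 2136

2136


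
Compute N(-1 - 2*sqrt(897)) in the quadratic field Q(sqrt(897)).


N(a + b*sqrt(d)) = a^2 - d*b^2
= (-1)^2 - (897)*(-2)^2
= 1 - 3588
= -3587

-3587


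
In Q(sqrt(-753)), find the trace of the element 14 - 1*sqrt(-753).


Tr(a + b*sqrt(d)) = (a + b*sqrt(d)) + (a - b*sqrt(d)) = 2a
= 2 * (14)
= 28

28


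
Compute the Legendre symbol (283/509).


p = 509 is prime, so compute (283/509) with the reciprocity algorithm (Jacobi-symbol steps: pull out 2s via (2/n), flip via reciprocity, reduce):
  reciprocity: (283/509) -> +(509/283)
  reduce: (226/283)
  pull out 2: (2/283) = -1  (since 283 mod 8 = 3)
  reciprocity: (113/283) -> +(283/113)
  reduce: (57/113)
  reciprocity: (57/113) -> +(113/57)
  reduce: (56/57)
  pull out 2: (2/57) = +1  (since 57 mod 8 = 1)
  pull out 2: (2/57) = +1  (since 57 mod 8 = 1)
  pull out 2: (2/57) = +1  (since 57 mod 8 = 1)
  reciprocity: (7/57) -> +(57/7)
  reduce: (1/7)
  (1/7) = 1
Product of signs = -1
(283/509) = -1

-1


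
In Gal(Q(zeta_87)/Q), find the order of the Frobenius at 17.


The Frobenius at p in Gal(Q(zeta_n)/Q) = (Z/nZ)* is the class of p, so its order is ord_87(17), the smallest k >= 1 with 17^k = 1 mod 87.
n = 87 = 3 * 29, phi(87) = 56; the order divides phi(n).
Divisors of 56: 1, 2, 4, 7, 8, 14, 28, 56
Repeated squaring mod 87: 17^1 = 17, 17^2 = 28, 17^4 = 1, 17^8 = 1, 17^16 = 1, 17^32 = 1
Test divisors in increasing order:
  k=1: 17^1 = 17 mod 87
  k=2: 17^2 = 28 mod 87
  k=4: 17^4 = 1 mod 87  <- first divisor giving 1
Order = 4

4


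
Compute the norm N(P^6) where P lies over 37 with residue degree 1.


N(P^a) = p^(a*f)
= 37^(6*1)
= 37^6
= 2565726409

2565726409


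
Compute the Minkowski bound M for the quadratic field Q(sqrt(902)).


d = 902, d mod 4 = 2, so disc(K) = 4d = 3608; |disc(K)| = 3608
Real quadratic field, so n = 2, s = r2 = 0, r1 = 2
M = (n!/n^n) * (4/pi)^s * sqrt(|disc(K)|) = (2!/2^2) * (4/pi)^0 * sqrt(3608)
= 0.5 * 1.000000 * 60.066630
= 30.0333

30.0333


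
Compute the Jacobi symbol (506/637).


Compute (506/637) via quadratic reciprocity:
  pull out 2: (2/637) = -1  (since 637 mod 8 = 5)
  reciprocity: (253/637) -> +(637/253)
  reduce: (131/253)
  reciprocity: (131/253) -> +(253/131)
  reduce: (122/131)
  pull out 2: (2/131) = -1  (since 131 mod 8 = 3)
  reciprocity: (61/131) -> +(131/61)
  reduce: (9/61)
  reciprocity: (9/61) -> +(61/9)
  reduce: (7/9)
  reciprocity: (7/9) -> +(9/7)
  reduce: (2/7)
  pull out 2: (2/7) = +1  (since 7 mod 8 = 7)
  (1/7) = 1
Product of signs = 1

1


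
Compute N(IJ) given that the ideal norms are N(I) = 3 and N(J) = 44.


N(IJ) = N(I) * N(J)
= 3 * 44
= 132

132


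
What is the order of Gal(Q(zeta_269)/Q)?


|Gal(Q(zeta_269)/Q)| = phi(269)
= 268

268


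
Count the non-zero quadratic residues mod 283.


For prime p, the number of non-zero quadratic residues is (p-1)/2.
= (283-1)/2
= 141

141


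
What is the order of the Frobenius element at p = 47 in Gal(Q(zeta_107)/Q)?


The Frobenius at p in Gal(Q(zeta_n)/Q) = (Z/nZ)* is the class of p, so its order is ord_107(47), the smallest k >= 1 with 47^k = 1 mod 107.
n = 107 = 107, phi(107) = 106; the order divides phi(n).
Divisors of 106: 1, 2, 53, 106
Repeated squaring mod 107: 47^1 = 47, 47^2 = 69, 47^4 = 53, 47^8 = 27, 47^16 = 87, 47^32 = 79, 47^64 = 35
Test divisors in increasing order:
  k=1: 47^1 = 47 mod 107
  k=2: 47^2 = 69 mod 107
  k=53: 47^53 = 79 * 87 * 53 * 47 = 1 mod 107  <- first divisor giving 1
Order = 53

53


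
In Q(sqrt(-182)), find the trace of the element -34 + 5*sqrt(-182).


Tr(a + b*sqrt(d)) = (a + b*sqrt(d)) + (a - b*sqrt(d)) = 2a
= 2 * (-34)
= -68

-68


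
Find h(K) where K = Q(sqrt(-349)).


K = Q(sqrt(-349)). d mod 4 = 3, so D = disc(K) = 4d = -1396
h(K) equals the number of primitive reduced positive-definite forms (a, b, c) = a*x^2 + b*x*y + c*y^2 with b^2 - 4ac = D,
where reduced means |b| <= a <= c, with b >= 0 whenever |b| = a or a = c, and primitive means gcd(a, b, c) = 1.
Reduced forces 3a^2 <= |D| = 1396, so 1 <= a <= 21; b must have the parity of D, and c = (b^2 - D)/(4a) must be an integer >= a.
Enumerate a = 1..21, b in [-a, a]:
  a=1: (1, 0, 349)  [1]
  a=2: (2, 2, 175)  [1]
  a=3..4: none
  a=5: (5, -2, 70), (5, 2, 70)  [2]
  a=6: none
  a=7: (7, -2, 50), (7, 2, 50)  [2]
  a=8..9: none
  a=10: (10, -2, 35), (10, 2, 35)  [2]
  a=11: (11, -10, 34), (11, 10, 34)  [2]
  a=12..13: none
  a=14: (14, -2, 25), (14, 2, 25)  [2]
  a=15..16: none
  a=17: (17, -10, 22), (17, 10, 22)  [2]
  a=18..21: none
Total reduced forms: 1 + 1 + 2 + 2 + 2 + 2 + 2 + 2 = 14
h = 14

14


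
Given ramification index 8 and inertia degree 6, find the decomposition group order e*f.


|D_P| = e * f
= 8 * 6
= 48

48


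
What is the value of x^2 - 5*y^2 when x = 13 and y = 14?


x^2 - d*y^2
= 13^2 - 5*14^2
= 169 - 980
= -811

-811


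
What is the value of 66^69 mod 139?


p = 139 is prime and the exponent is (p-1)/2 = 69, so by Euler's criterion 66^69 = (66/139) = +1 or -1 mod 139.
Compute by square-and-multiply:
  69 = 64 + 4 + 1 (binary 1000101)
  Repeated squaring mod 139: 66^1 = 66, 66^2 = 47, 66^4 = 124, 66^8 = 86, 66^16 = 29, 66^32 = 7, 66^64 = 49
  66^69 = 66^64 * 66^4 * 66^1 = 49 * 124 * 66 mod 139
    49 * 124 = 6076 = 99 mod 139
    99 * 66 = 6534 = 1 mod 139
  66^69 = 1 mod 139
Result 1: 66 is a quadratic residue mod 139.
66^69 mod 139 = 1

1


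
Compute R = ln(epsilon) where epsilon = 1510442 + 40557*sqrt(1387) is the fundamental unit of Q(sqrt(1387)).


epsilon = 1510442 + 40557*sqrt(1387)
= 3.0209e+06
R = ln(3.0209e+06)
= 14.9211

14.9211


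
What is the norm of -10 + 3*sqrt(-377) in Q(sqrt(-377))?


N(a + b*sqrt(d)) = a^2 - d*b^2
= (-10)^2 - (-377)*(3)^2
= 100 + 3393
= 3493

3493


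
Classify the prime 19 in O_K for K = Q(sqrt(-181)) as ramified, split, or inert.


K = Q(sqrt(-181)). Since d mod 4 = 3, disc(K) = -724.
Check p | disc: -724 mod 19 = 17.
p does not divide disc. Compute Legendre symbol (d/p):
9^((19-1)/2) mod 19 = 1
(d/p) = 1, so p splits: (p) = P*P' with e=1, f=1, g=2.
Therefore p is split.

split


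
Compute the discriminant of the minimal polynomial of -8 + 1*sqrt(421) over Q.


The element -8 + 1*sqrt(421) has minimal polynomial:
x^2 + 16*x - 357
Discriminant = (16)^2 - 4*(-357)
= 256 + 1428
= 1684

1684


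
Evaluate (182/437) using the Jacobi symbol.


Compute (182/437) via quadratic reciprocity:
  pull out 2: (2/437) = -1  (since 437 mod 8 = 5)
  reciprocity: (91/437) -> +(437/91)
  reduce: (73/91)
  reciprocity: (73/91) -> +(91/73)
  reduce: (18/73)
  pull out 2: (2/73) = +1  (since 73 mod 8 = 1)
  reciprocity: (9/73) -> +(73/9)
  reduce: (1/9)
  (1/9) = 1
Product of signs = -1

-1


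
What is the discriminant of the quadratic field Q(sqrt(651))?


For K = Q(sqrt(d)) with d squarefree: disc(K) = d if d = 1 mod 4, and disc(K) = 4d if d = 2 or 3 mod 4.
Here d = 651, and d mod 4 = 3.
d = 3 mod 4, not 1 (O_K = Z[sqrt(d)]), so disc(K) = 4d = 4 * (651) = 2604

2604


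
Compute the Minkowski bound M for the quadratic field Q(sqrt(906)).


d = 906, d mod 4 = 2, so disc(K) = 4d = 3624; |disc(K)| = 3624
Real quadratic field, so n = 2, s = r2 = 0, r1 = 2
M = (n!/n^n) * (4/pi)^s * sqrt(|disc(K)|) = (2!/2^2) * (4/pi)^0 * sqrt(3624)
= 0.5 * 1.000000 * 60.199668
= 30.0998

30.0998


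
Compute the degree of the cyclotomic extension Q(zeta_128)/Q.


The degree equals Euler's totient phi(128).
128 = 2^7
phi(128) = 64

64


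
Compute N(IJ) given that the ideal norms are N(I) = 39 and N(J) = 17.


N(IJ) = N(I) * N(J)
= 39 * 17
= 663

663


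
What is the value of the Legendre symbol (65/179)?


p = 179 is prime, so compute (65/179) with the reciprocity algorithm (Jacobi-symbol steps: pull out 2s via (2/n), flip via reciprocity, reduce):
  reciprocity: (65/179) -> +(179/65)
  reduce: (49/65)
  reciprocity: (49/65) -> +(65/49)
  reduce: (16/49)
  pull out 2: (2/49) = +1  (since 49 mod 8 = 1)
  pull out 2: (2/49) = +1  (since 49 mod 8 = 1)
  pull out 2: (2/49) = +1  (since 49 mod 8 = 1)
  pull out 2: (2/49) = +1  (since 49 mod 8 = 1)
  (1/49) = 1
Product of signs = 1
(65/179) = 1

1


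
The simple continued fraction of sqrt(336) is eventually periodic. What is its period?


Run the CF algorithm for sqrt(336).
a_0 = floor(sqrt(336)) = 18; set m_0=0, q_0=1.
Recurrence: m' = q*a - m,  q' = (d - m'^2)/q,  a' = floor((a_0 + m')/q').
  step 1: m=18, q=12, a=3
  step 2: m=18, q=1, a=36
a_2 = 2*a_0 = 36, so the period closes here.
sqrt(336) = [18; 3, 36]
Period length = 2

2


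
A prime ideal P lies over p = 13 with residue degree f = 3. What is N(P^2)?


N(P^a) = p^(a*f)
= 13^(2*3)
= 13^6
= 4826809

4826809


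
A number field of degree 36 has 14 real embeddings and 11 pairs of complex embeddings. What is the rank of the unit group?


By Dirichlet's unit theorem:
rank = r1 + r2 - 1
= 14 + 11 - 1
= 24

24


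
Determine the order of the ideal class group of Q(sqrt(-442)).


K = Q(sqrt(-442)). d mod 4 = 2, so D = disc(K) = 4d = -1768
h(K) equals the number of primitive reduced positive-definite forms (a, b, c) = a*x^2 + b*x*y + c*y^2 with b^2 - 4ac = D,
where reduced means |b| <= a <= c, with b >= 0 whenever |b| = a or a = c, and primitive means gcd(a, b, c) = 1.
Reduced forces 3a^2 <= |D| = 1768, so 1 <= a <= 24; b must have the parity of D, and c = (b^2 - D)/(4a) must be an integer >= a.
Enumerate a = 1..24, b in [-a, a]:
  a=1: (1, 0, 442)  [1]
  a=2: (2, 0, 221)  [1]
  a=3..10: none
  a=11: (11, -6, 41), (11, 6, 41)  [2]
  a=12: none
  a=13: (13, 0, 34)  [1]
  a=14..16: none
  a=17: (17, 0, 26)  [1]
  a=18..21: none
  a=22: (22, -16, 23), (22, 16, 23)  [2]
  a=23..24: none
Total reduced forms: 1 + 1 + 2 + 1 + 1 + 2 = 8
h = 8

8


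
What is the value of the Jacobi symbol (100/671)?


Compute (100/671) via quadratic reciprocity:
  pull out 2: (2/671) = +1  (since 671 mod 8 = 7)
  pull out 2: (2/671) = +1  (since 671 mod 8 = 7)
  reciprocity: (25/671) -> +(671/25)
  reduce: (21/25)
  reciprocity: (21/25) -> +(25/21)
  reduce: (4/21)
  pull out 2: (2/21) = -1  (since 21 mod 8 = 5)
  pull out 2: (2/21) = -1  (since 21 mod 8 = 5)
  (1/21) = 1
Product of signs = 1

1


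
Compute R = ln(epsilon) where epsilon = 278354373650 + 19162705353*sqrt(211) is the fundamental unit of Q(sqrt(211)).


epsilon = 278354373650 + 19162705353*sqrt(211)
= 5.5671e+11
R = ln(5.5671e+11)
= 27.0453

27.0453


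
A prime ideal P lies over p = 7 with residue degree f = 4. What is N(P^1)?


N(P^a) = p^(a*f)
= 7^(1*4)
= 7^4
= 2401

2401


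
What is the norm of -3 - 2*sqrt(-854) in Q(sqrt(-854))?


N(a + b*sqrt(d)) = a^2 - d*b^2
= (-3)^2 - (-854)*(-2)^2
= 9 + 3416
= 3425

3425


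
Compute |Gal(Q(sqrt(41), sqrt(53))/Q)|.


The 2 square roots of distinct primes are multiplicatively independent over Q,
so [K:Q] = 2^2 and Gal(K/Q) is isomorphic to (Z/2Z)^2.
|Gal| = 2^2 = 4

4


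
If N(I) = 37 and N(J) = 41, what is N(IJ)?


N(IJ) = N(I) * N(J)
= 37 * 41
= 1517

1517


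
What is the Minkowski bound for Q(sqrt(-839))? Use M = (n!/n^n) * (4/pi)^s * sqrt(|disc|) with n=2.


d = -839, d mod 4 = 1, so disc(K) = d = -839; |disc(K)| = 839
Imaginary quadratic field, so n = 2, s = r2 = 1, r1 = 0
M = (n!/n^n) * (4/pi)^s * sqrt(|disc(K)|) = (2!/2^2) * (4/pi)^1 * sqrt(839)
= 0.5 * 1.273240 * 28.965497
= 18.4400

18.4400


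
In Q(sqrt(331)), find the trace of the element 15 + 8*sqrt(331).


Tr(a + b*sqrt(d)) = (a + b*sqrt(d)) + (a - b*sqrt(d)) = 2a
= 2 * (15)
= 30

30


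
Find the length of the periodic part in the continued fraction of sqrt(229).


Run the CF algorithm for sqrt(229).
a_0 = floor(sqrt(229)) = 15; set m_0=0, q_0=1.
Recurrence: m' = q*a - m,  q' = (d - m'^2)/q,  a' = floor((a_0 + m')/q').
  step 1: m=15, q=4, a=7
  step 2: m=13, q=15, a=1
  step 3: m=2, q=15, a=1
  step 4: m=13, q=4, a=7
  step 5: m=15, q=1, a=30
a_5 = 2*a_0 = 30, so the period closes here.
sqrt(229) = [15; 7, 1, 1, 7, 30]
Period length = 5

5


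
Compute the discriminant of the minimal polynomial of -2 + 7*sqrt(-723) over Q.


The element -2 + 7*sqrt(-723) has minimal polynomial:
x^2 + 4*x + 35431
Discriminant = (4)^2 - 4*(35431)
= 16 - 141724
= -141708

-141708


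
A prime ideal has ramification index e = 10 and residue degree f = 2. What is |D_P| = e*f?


|D_P| = e * f
= 10 * 2
= 20

20


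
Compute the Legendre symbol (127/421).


p = 421 is prime, so compute (127/421) with the reciprocity algorithm (Jacobi-symbol steps: pull out 2s via (2/n), flip via reciprocity, reduce):
  reciprocity: (127/421) -> +(421/127)
  reduce: (40/127)
  pull out 2: (2/127) = +1  (since 127 mod 8 = 7)
  pull out 2: (2/127) = +1  (since 127 mod 8 = 7)
  pull out 2: (2/127) = +1  (since 127 mod 8 = 7)
  reciprocity: (5/127) -> +(127/5)
  reduce: (2/5)
  pull out 2: (2/5) = -1  (since 5 mod 8 = 5)
  (1/5) = 1
Product of signs = -1
(127/421) = -1

-1


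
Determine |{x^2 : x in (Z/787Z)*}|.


For prime p, the number of non-zero quadratic residues is (p-1)/2.
= (787-1)/2
= 393

393


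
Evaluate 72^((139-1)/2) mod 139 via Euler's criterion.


p = 139 is prime and the exponent is (p-1)/2 = 69, so by Euler's criterion 72^69 = (72/139) = +1 or -1 mod 139.
Compute by square-and-multiply:
  69 = 64 + 4 + 1 (binary 1000101)
  Repeated squaring mod 139: 72^1 = 72, 72^2 = 41, 72^4 = 13, 72^8 = 30, 72^16 = 66, 72^32 = 47, 72^64 = 124
  72^69 = 72^64 * 72^4 * 72^1 = 124 * 13 * 72 mod 139
    124 * 13 = 1612 = 83 mod 139
    83 * 72 = 5976 = 138 mod 139
  72^69 = 138 mod 139
Result 138 = p - 1 = -1 mod 139: 72 is a quadratic non-residue mod 139. As a residue in [0, p-1] the value is 138.
72^69 mod 139 = 138

138


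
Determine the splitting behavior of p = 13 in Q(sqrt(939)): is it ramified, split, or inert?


K = Q(sqrt(939)). Since d mod 4 = 3, disc(K) = 3756.
Check p | disc: 3756 mod 13 = 12.
p does not divide disc. Compute Legendre symbol (d/p):
3^((13-1)/2) mod 13 = 1
(d/p) = 1, so p splits: (p) = P*P' with e=1, f=1, g=2.
Therefore p is split.

split


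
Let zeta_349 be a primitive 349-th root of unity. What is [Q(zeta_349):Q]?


The degree equals Euler's totient phi(349).
349 = 349
phi(349) = 348

348


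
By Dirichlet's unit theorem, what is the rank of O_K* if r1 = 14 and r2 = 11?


By Dirichlet's unit theorem:
rank = r1 + r2 - 1
= 14 + 11 - 1
= 24

24


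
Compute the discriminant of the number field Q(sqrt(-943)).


For K = Q(sqrt(d)) with d squarefree: disc(K) = d if d = 1 mod 4, and disc(K) = 4d if d = 2 or 3 mod 4.
Here d = -943, and d mod 4 = 1.
d = 1 mod 4 (O_K = Z[(1+sqrt(d))/2]), so disc(K) = d = -943

-943


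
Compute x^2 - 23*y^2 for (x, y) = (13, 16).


x^2 - d*y^2
= 13^2 - 23*16^2
= 169 - 5888
= -5719

-5719


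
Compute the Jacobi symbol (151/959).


Compute (151/959) via quadratic reciprocity:
  reciprocity: (151/959) -> -(959/151)
  reduce: (53/151)
  reciprocity: (53/151) -> +(151/53)
  reduce: (45/53)
  reciprocity: (45/53) -> +(53/45)
  reduce: (8/45)
  pull out 2: (2/45) = -1  (since 45 mod 8 = 5)
  pull out 2: (2/45) = -1  (since 45 mod 8 = 5)
  pull out 2: (2/45) = -1  (since 45 mod 8 = 5)
  (1/45) = 1
Product of signs = 1

1


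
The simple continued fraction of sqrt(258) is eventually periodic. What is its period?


Run the CF algorithm for sqrt(258).
a_0 = floor(sqrt(258)) = 16; set m_0=0, q_0=1.
Recurrence: m' = q*a - m,  q' = (d - m'^2)/q,  a' = floor((a_0 + m')/q').
  step 1: m=16, q=2, a=16
  step 2: m=16, q=1, a=32
a_2 = 2*a_0 = 32, so the period closes here.
sqrt(258) = [16; 16, 32]
Period length = 2

2


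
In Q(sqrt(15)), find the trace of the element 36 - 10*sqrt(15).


Tr(a + b*sqrt(d)) = (a + b*sqrt(d)) + (a - b*sqrt(d)) = 2a
= 2 * (36)
= 72

72


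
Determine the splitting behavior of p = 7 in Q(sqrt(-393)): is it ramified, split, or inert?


K = Q(sqrt(-393)). Since d mod 4 = 3, disc(K) = -1572.
Check p | disc: -1572 mod 7 = 3.
p does not divide disc. Compute Legendre symbol (d/p):
6^((7-1)/2) mod 7 = -1
(d/p) = -1, so p is inert: (p) stays prime with e=1, f=2, g=1.
Therefore p is inert.

inert


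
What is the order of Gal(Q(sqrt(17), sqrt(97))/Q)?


The 2 square roots of distinct primes are multiplicatively independent over Q,
so [K:Q] = 2^2 and Gal(K/Q) is isomorphic to (Z/2Z)^2.
|Gal| = 2^2 = 4

4


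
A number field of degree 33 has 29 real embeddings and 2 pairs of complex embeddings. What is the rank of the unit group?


By Dirichlet's unit theorem:
rank = r1 + r2 - 1
= 29 + 2 - 1
= 30

30


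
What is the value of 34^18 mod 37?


p = 37 is prime and the exponent is (p-1)/2 = 18, so by Euler's criterion 34^18 = (34/37) = +1 or -1 mod 37.
Compute by square-and-multiply:
  18 = 16 + 2 (binary 10010)
  Repeated squaring mod 37: 34^1 = 34, 34^2 = 9, 34^4 = 7, 34^8 = 12, 34^16 = 33
  34^18 = 34^16 * 34^2 = 33 * 9 mod 37
    33 * 9 = 297 = 1 mod 37
  34^18 = 1 mod 37
Result 1: 34 is a quadratic residue mod 37.
34^18 mod 37 = 1

1


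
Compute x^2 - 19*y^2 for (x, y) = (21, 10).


x^2 - d*y^2
= 21^2 - 19*10^2
= 441 - 1900
= -1459

-1459


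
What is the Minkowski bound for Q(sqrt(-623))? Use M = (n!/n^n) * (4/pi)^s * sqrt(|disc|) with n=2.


d = -623, d mod 4 = 1, so disc(K) = d = -623; |disc(K)| = 623
Imaginary quadratic field, so n = 2, s = r2 = 1, r1 = 0
M = (n!/n^n) * (4/pi)^s * sqrt(|disc(K)|) = (2!/2^2) * (4/pi)^1 * sqrt(623)
= 0.5 * 1.273240 * 24.959968
= 15.8900

15.8900


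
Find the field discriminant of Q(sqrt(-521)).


For K = Q(sqrt(d)) with d squarefree: disc(K) = d if d = 1 mod 4, and disc(K) = 4d if d = 2 or 3 mod 4.
Here d = -521, and d mod 4 = 3.
d = 3 mod 4, not 1 (O_K = Z[sqrt(d)]), so disc(K) = 4d = 4 * (-521) = -2084

-2084


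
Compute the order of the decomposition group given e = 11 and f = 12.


|D_P| = e * f
= 11 * 12
= 132

132


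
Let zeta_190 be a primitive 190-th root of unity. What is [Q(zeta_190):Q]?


The degree equals Euler's totient phi(190).
190 = 2 * 5 * 19
phi(190) = 72

72
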